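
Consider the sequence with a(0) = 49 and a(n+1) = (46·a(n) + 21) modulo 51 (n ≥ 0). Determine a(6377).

Listing terms: a(0) = 49, a(1) = 31, a(2) = 19, a(3) = 28, a(4) = 34, a(5) = 4, a(6) = 1, a(7) = 16, a(8) = 43, a(9) = 10, a(10) = 22, a(11) = 13, a(12) = 7, a(13) = 37, a(14) = 40, a(15) = 25, a(16) = 49.
Since a(16) = a(0) = 49, the sequence is periodic with period 16.
So a(6377) = a(0 + ((6377-0) mod 16)) = a(9) = 10.

10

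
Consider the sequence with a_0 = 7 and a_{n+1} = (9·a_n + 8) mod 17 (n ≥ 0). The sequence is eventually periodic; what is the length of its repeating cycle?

8

Listing terms: a_0 = 7, a_1 = 3, a_2 = 1, a_3 = 0, a_4 = 8, a_5 = 12, a_6 = 14, a_7 = 15, a_8 = 7.
The sequence repeats with period 8.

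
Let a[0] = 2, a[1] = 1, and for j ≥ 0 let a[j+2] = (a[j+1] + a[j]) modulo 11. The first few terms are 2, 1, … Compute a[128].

3

a[0] = 2, a[1] = 1, a[2] = 3, a[3] = 4, a[4] = 7, a[5] = 0, a[6] = 7, a[7] = 7, a[8] = 3, a[9] = 10, a[10] = 2, a[11] = 1.
The sequence repeats with period 10.
(128 - 0) mod 10 = 8, so a[128] = a[8] = 3.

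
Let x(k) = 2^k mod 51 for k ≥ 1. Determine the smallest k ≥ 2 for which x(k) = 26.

7

We have x(1) = 2, x(2) = 4, x(3) = 8, x(4) = 16, x(5) = 32, x(6) = 13, x(7) = 26, x(8) = 1, x(9) = 2.
Since x(9) = x(1) = 2, the sequence is periodic with period 8.
The value 26 first appears (with k ≥ 2) at x(7).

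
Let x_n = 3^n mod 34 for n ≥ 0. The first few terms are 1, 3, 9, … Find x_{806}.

15

Computing terms: x_0 = 1,  x_1 = 3,  x_2 = 9,  x_3 = 27,  x_4 = 13,  x_5 = 5,  x_6 = 15,  x_7 = 11,  x_8 = 33,  x_9 = 31,  x_{10} = 25,  x_{11} = 7,  x_{12} = 21,  x_{13} = 29,  x_{14} = 19,  x_{15} = 23,  x_{16} = 1.
Since x_{16} = x_0 = 1, the sequence is periodic with period 16.
(806 - 0) mod 16 = 6, so x_{806} = x_6 = 15.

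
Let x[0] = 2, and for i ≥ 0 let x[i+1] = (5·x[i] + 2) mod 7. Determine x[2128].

1

We have x[0] = 2,  x[1] = 5,  x[2] = 6,  x[3] = 4,  x[4] = 1,  x[5] = 0,  x[6] = 2.
The sequence repeats with period 6.
(2128 - 0) mod 6 = 4, so x[2128] = x[4] = 1.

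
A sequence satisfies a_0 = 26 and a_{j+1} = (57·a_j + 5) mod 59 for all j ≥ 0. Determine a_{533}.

Listing terms: a_0 = 26, a_1 = 12, a_2 = 40, a_3 = 43, a_4 = 37, a_5 = 49, a_6 = 25, a_7 = 14, a_8 = 36, a_9 = 51, a_{10} = 21, a_{11} = 22, a_{12} = 20, a_{13} = 24, a_{14} = 16, a_{15} = 32, a_{16} = 0, a_{17} = 5, a_{18} = 54, a_{19} = 15, a_{20} = 34, a_{21} = 55, a_{22} = 13, a_{23} = 38, a_{24} = 47, a_{25} = 29, a_{26} = 6, a_{27} = 52, a_{28} = 19, a_{29} = 26.
The sequence repeats with period 29.
(533 - 0) mod 29 = 11, so a_{533} = a_{11} = 22.

22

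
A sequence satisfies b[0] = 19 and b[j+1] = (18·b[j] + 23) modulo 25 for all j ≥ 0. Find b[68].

We have b[0] = 19,  b[1] = 15,  b[2] = 18,  b[3] = 22,  b[4] = 19.
Since b[4] = b[0] = 19, the sequence is periodic with period 4.
So b[68] = b[0 + ((68-0) mod 4)] = b[0] = 19.

19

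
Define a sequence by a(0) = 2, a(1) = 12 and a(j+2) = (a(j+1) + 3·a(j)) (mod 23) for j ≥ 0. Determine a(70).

Computing terms: a(0) = 2, a(1) = 12, a(2) = 18, a(3) = 8, a(4) = 16, a(5) = 17, a(6) = 19, a(7) = 1, a(8) = 12, a(9) = 15, a(10) = 5, a(11) = 4, a(12) = 19, a(13) = 8, a(14) = 19, a(15) = 20, a(16) = 8, a(17) = 22, a(18) = 0, a(19) = 20, a(20) = 20, a(21) = 11, a(22) = 2, a(23) = 12.
Since (a(22), a(23)) = (a(0), a(1)) = (2, 12) (two consecutive terms determine the rest), the sequence is periodic with period 22.
So a(70) = a(0 + ((70-0) mod 22)) = a(4) = 16.

16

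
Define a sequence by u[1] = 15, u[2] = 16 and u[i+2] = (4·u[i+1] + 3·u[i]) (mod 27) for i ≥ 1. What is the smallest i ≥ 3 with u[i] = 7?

10

u[1] = 15; u[2] = 16; u[3] = 1; u[4] = 25; u[5] = 22; u[6] = 1; u[7] = 16; u[8] = 13; u[9] = 19; u[10] = 7; u[11] = 4; u[12] = 10; u[13] = 25; u[14] = 22.
Since (u[13], u[14]) = (u[4], u[5]) = (25, 22) (two consecutive terms determine the rest), the sequence is eventually periodic: after a pre-period of length 3 it cycles with period 9.
The value 7 first appears (with i ≥ 3) at u[10].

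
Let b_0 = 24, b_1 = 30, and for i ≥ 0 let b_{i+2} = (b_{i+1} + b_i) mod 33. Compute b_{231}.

30

Computing terms: b_0 = 24, b_1 = 30, b_2 = 21, b_3 = 18, b_4 = 6, b_5 = 24, b_6 = 30.
The sequence repeats with period 5.
So b_{231} = b_{0 + ((231-0) mod 5)} = b_1 = 30.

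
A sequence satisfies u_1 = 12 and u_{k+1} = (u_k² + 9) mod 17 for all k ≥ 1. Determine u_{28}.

Listing terms: u_1 = 12,  u_2 = 0,  u_3 = 9,  u_4 = 5,  u_5 = 0.
Since u_5 = u_2 = 0, the sequence is eventually periodic: after a pre-period of length 1 it cycles with period 3.
For k ≥ 2, u_k depends only on (k - 2) mod 3. (28 - 2) mod 3 = 2, so u_{28} = u_4 = 5.

5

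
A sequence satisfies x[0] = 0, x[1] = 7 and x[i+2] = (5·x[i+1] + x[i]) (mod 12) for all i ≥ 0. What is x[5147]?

We have x[0] = 0, x[1] = 7, x[2] = 11, x[3] = 2, x[4] = 9, x[5] = 11, x[6] = 4, x[7] = 7, x[8] = 3, x[9] = 10, x[10] = 5, x[11] = 11, x[12] = 0, x[13] = 11, x[14] = 7, x[15] = 10, x[16] = 9, x[17] = 7, x[18] = 8, x[19] = 11, x[20] = 3, x[21] = 2, x[22] = 1, x[23] = 7, x[24] = 0, x[25] = 7.
The sequence repeats with period 24.
(5147 - 0) mod 24 = 11, so x[5147] = x[11] = 11.

11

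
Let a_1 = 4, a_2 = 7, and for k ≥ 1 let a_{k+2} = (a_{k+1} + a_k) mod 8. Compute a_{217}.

We have a_1 = 4,  a_2 = 7,  a_3 = 3,  a_4 = 2,  a_5 = 5,  a_6 = 7,  a_7 = 4,  a_8 = 3,  a_9 = 7,  a_{10} = 2,  a_{11} = 1,  a_{12} = 3,  a_{13} = 4,  a_{14} = 7.
The sequence repeats with period 12.
(217 - 1) mod 12 = 0, so a_{217} = a_1 = 4.

4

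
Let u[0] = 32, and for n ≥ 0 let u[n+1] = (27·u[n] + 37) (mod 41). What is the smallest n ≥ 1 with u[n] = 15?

7

u[0] = 32, u[1] = 40, u[2] = 10, u[3] = 20, u[4] = 3, u[5] = 36, u[6] = 25, u[7] = 15, u[8] = 32.
The sequence repeats with period 8.
The value 15 first appears (with n ≥ 1) at u[7].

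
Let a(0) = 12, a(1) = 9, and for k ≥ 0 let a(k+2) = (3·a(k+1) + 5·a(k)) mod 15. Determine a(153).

a(0) = 12; a(1) = 9; a(2) = 12; a(3) = 6; a(4) = 3; a(5) = 9; a(6) = 12.
Since (a(5), a(6)) = (a(1), a(2)) = (9, 12) (two consecutive terms determine the rest), the sequence is eventually periodic: after a pre-period of length 1 it cycles with period 4.
For k ≥ 1, a(k) depends only on (k - 1) mod 4. (153 - 1) mod 4 = 0, so a(153) = a(1) = 9.

9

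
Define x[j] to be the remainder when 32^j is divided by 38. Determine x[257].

14

Listing terms: x[1] = 32,  x[2] = 36,  x[3] = 12,  x[4] = 4,  x[5] = 14,  x[6] = 30,  x[7] = 10,  x[8] = 16,  x[9] = 18,  x[10] = 6,  x[11] = 2,  x[12] = 26,  x[13] = 34,  x[14] = 24,  x[15] = 8,  x[16] = 28,  x[17] = 22,  x[18] = 20,  x[19] = 32.
The sequence repeats with period 18.
(257 - 1) mod 18 = 4, so x[257] = x[5] = 14.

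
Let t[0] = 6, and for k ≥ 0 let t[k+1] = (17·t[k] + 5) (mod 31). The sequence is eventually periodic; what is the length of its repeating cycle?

30

We have t[0] = 6; t[1] = 14; t[2] = 26; t[3] = 13; t[4] = 9; t[5] = 3; t[6] = 25; t[7] = 27; t[8] = 30; t[9] = 19; t[10] = 18; t[11] = 1; t[12] = 22; t[13] = 7; t[14] = 0; t[15] = 5; t[16] = 28; t[17] = 16; t[18] = 29; t[19] = 2; t[20] = 8; t[21] = 17; t[22] = 15; t[23] = 12; t[24] = 23; t[25] = 24; t[26] = 10; t[27] = 20; t[28] = 4; t[29] = 11; t[30] = 6.
Since t[30] = t[0] = 6, the sequence is periodic with period 30.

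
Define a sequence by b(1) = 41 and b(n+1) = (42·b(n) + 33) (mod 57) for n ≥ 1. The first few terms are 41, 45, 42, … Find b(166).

30

b(1) = 41,  b(2) = 45,  b(3) = 42,  b(4) = 30,  b(5) = 39,  b(6) = 18,  b(7) = 48,  b(8) = 54,  b(9) = 21,  b(10) = 3,  b(11) = 45.
Since b(11) = b(2) = 45, the sequence is eventually periodic: after a pre-period of length 1 it cycles with period 9.
For n ≥ 2, b(n) depends only on (n - 2) mod 9. (166 - 2) mod 9 = 2, so b(166) = b(4) = 30.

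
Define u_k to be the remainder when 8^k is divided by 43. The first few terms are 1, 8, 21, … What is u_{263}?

32

Listing terms: u_0 = 1,  u_1 = 8,  u_2 = 21,  u_3 = 39,  u_4 = 11,  u_5 = 2,  u_6 = 16,  u_7 = 42,  u_8 = 35,  u_9 = 22,  u_{10} = 4,  u_{11} = 32,  u_{12} = 41,  u_{13} = 27,  u_{14} = 1.
The sequence repeats with period 14.
(263 - 0) mod 14 = 11, so u_{263} = u_{11} = 32.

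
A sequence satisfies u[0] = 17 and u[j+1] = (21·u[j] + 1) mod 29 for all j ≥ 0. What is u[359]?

We have u[0] = 17,  u[1] = 10,  u[2] = 8,  u[3] = 24,  u[4] = 12,  u[5] = 21,  u[6] = 7,  u[7] = 3,  u[8] = 6,  u[9] = 11,  u[10] = 0,  u[11] = 1,  u[12] = 22,  u[13] = 28,  u[14] = 9,  u[15] = 16,  u[16] = 18,  u[17] = 2,  u[18] = 14,  u[19] = 5,  u[20] = 19,  u[21] = 23,  u[22] = 20,  u[23] = 15,  u[24] = 26,  u[25] = 25,  u[26] = 4,  u[27] = 27,  u[28] = 17.
The sequence repeats with period 28.
(359 - 0) mod 28 = 23, so u[359] = u[23] = 15.

15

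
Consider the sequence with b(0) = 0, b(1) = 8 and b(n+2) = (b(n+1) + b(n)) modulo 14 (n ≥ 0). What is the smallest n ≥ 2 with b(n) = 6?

7

Listing terms: b(0) = 0,  b(1) = 8,  b(2) = 8,  b(3) = 2,  b(4) = 10,  b(5) = 12,  b(6) = 8,  b(7) = 6,  b(8) = 0,  b(9) = 6,  b(10) = 6,  b(11) = 12,  b(12) = 4,  b(13) = 2,  b(14) = 6,  b(15) = 8,  b(16) = 0,  b(17) = 8.
Since (b(16), b(17)) = (b(0), b(1)) = (0, 8) (two consecutive terms determine the rest), the sequence is periodic with period 16.
The value 6 first appears (with n ≥ 2) at b(7).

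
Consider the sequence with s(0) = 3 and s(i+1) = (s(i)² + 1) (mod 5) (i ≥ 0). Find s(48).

Computing terms: s(0) = 3; s(1) = 0; s(2) = 1; s(3) = 2; s(4) = 0.
Since s(4) = s(1) = 0, the sequence is eventually periodic: after a pre-period of length 1 it cycles with period 3.
For i ≥ 1, s(i) depends only on (i - 1) mod 3. (48 - 1) mod 3 = 2, so s(48) = s(3) = 2.

2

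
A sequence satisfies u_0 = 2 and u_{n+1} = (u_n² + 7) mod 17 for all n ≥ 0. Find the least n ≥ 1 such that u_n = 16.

u_0 = 2, u_1 = 11, u_2 = 9, u_3 = 3, u_4 = 16, u_5 = 8, u_6 = 3.
Since u_6 = u_3 = 3, the sequence is eventually periodic: after a pre-period of length 3 it cycles with period 3.
The value 16 first appears (with n ≥ 1) at u_4.

4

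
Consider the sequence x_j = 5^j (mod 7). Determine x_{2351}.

3

We have x_1 = 5, x_2 = 4, x_3 = 6, x_4 = 2, x_5 = 3, x_6 = 1, x_7 = 5.
Since x_7 = x_1 = 5, the sequence is periodic with period 6.
So x_{2351} = x_{1 + ((2351-1) mod 6)} = x_5 = 3.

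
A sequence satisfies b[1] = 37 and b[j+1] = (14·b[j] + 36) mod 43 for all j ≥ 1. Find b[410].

28

Computing terms: b[1] = 37,  b[2] = 38,  b[3] = 9,  b[4] = 33,  b[5] = 25,  b[6] = 42,  b[7] = 22,  b[8] = 0,  b[9] = 36,  b[10] = 24,  b[11] = 28,  b[12] = 41,  b[13] = 8,  b[14] = 19,  b[15] = 1,  b[16] = 7,  b[17] = 5,  b[18] = 20,  b[19] = 15,  b[20] = 31,  b[21] = 40,  b[22] = 37.
The sequence repeats with period 21.
So b[410] = b[1 + ((410-1) mod 21)] = b[11] = 28.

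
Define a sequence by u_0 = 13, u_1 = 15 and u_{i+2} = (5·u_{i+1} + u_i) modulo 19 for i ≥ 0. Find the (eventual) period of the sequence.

Listing terms: u_0 = 13,  u_1 = 15,  u_2 = 12,  u_3 = 18,  u_4 = 7,  u_5 = 15,  u_6 = 6,  u_7 = 7,  u_8 = 3,  u_9 = 3,  u_{10} = 18,  u_{11} = 17,  u_{12} = 8,  u_{13} = 0,  u_{14} = 8,  u_{15} = 2,  u_{16} = 18,  u_{17} = 16,  u_{18} = 3,  u_{19} = 12,  u_{20} = 6,  u_{21} = 4,  u_{22} = 7,  u_{23} = 1,  u_{24} = 12,  u_{25} = 4,  u_{26} = 13,  u_{27} = 12,  u_{28} = 16,  u_{29} = 16,  u_{30} = 1,  u_{31} = 2,  u_{32} = 11,  u_{33} = 0,  u_{34} = 11,  u_{35} = 17,  u_{36} = 1,  u_{37} = 3,  u_{38} = 16,  u_{39} = 7,  u_{40} = 13,  u_{41} = 15.
The sequence repeats with period 40.

40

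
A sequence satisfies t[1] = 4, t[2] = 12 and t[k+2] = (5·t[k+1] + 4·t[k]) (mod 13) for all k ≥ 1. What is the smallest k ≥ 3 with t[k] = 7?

28

t[1] = 4,  t[2] = 12,  t[3] = 11,  t[4] = 12,  t[5] = 0,  t[6] = 9,  t[7] = 6,  t[8] = 1,  t[9] = 3,  t[10] = 6,  t[11] = 3,  t[12] = 0,  t[13] = 12,  t[14] = 8,  t[15] = 10,  t[16] = 4,  t[17] = 8,  t[18] = 4,  t[19] = 0,  t[20] = 3,  t[21] = 2,  t[22] = 9,  t[23] = 1,  t[24] = 2,  t[25] = 1,  t[26] = 0,  t[27] = 4,  t[28] = 7,  t[29] = 12,  t[30] = 10,  t[31] = 7,  t[32] = 10,  t[33] = 0,  t[34] = 1,  t[35] = 5,  t[36] = 3,  t[37] = 9,  t[38] = 5,  t[39] = 9,  t[40] = 0,  t[41] = 10,  t[42] = 11,  t[43] = 4,  t[44] = 12.
The sequence repeats with period 42.
The value 7 first appears (with k ≥ 3) at t[28].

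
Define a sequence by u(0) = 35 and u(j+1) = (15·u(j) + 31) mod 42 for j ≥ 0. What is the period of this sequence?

u(0) = 35; u(1) = 10; u(2) = 13; u(3) = 16; u(4) = 19; u(5) = 22; u(6) = 25; u(7) = 28; u(8) = 31; u(9) = 34; u(10) = 37; u(11) = 40; u(12) = 1; u(13) = 4; u(14) = 7; u(15) = 10.
Since u(15) = u(1) = 10, the sequence is eventually periodic: after a pre-period of length 1 it cycles with period 14.

14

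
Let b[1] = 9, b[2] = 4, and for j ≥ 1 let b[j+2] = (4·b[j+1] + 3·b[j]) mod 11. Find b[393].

b[1] = 9,  b[2] = 4,  b[3] = 10,  b[4] = 8,  b[5] = 7,  b[6] = 8,  b[7] = 9,  b[8] = 5,  b[9] = 3,  b[10] = 5,  b[11] = 7,  b[12] = 10,  b[13] = 6,  b[14] = 10,  b[15] = 3,  b[16] = 9,  b[17] = 1,  b[18] = 9,  b[19] = 6,  b[20] = 7,  b[21] = 2,  b[22] = 7,  b[23] = 1,  b[24] = 3,  b[25] = 4,  b[26] = 3,  b[27] = 2,  b[28] = 6,  b[29] = 8,  b[30] = 6,  b[31] = 4,  b[32] = 1,  b[33] = 5,  b[34] = 1,  b[35] = 8,  b[36] = 2,  b[37] = 10,  b[38] = 2,  b[39] = 5,  b[40] = 4,  b[41] = 9,  b[42] = 4.
Since (b[41], b[42]) = (b[1], b[2]) = (9, 4) (two consecutive terms determine the rest), the sequence is periodic with period 40.
(393 - 1) mod 40 = 32, so b[393] = b[33] = 5.

5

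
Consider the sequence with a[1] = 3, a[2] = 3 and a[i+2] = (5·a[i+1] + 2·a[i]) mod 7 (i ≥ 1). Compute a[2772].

5

a[1] = 3, a[2] = 3, a[3] = 0, a[4] = 6, a[5] = 2, a[6] = 1, a[7] = 2, a[8] = 5, a[9] = 1, a[10] = 1, a[11] = 0, a[12] = 2, a[13] = 3, a[14] = 5, a[15] = 3, a[16] = 4, a[17] = 5, a[18] = 5, a[19] = 0, a[20] = 3, a[21] = 1, a[22] = 4, a[23] = 1, a[24] = 6, a[25] = 4, a[26] = 4, a[27] = 0, a[28] = 1, a[29] = 5, a[30] = 6, a[31] = 5, a[32] = 2, a[33] = 6, a[34] = 6, a[35] = 0, a[36] = 5, a[37] = 4, a[38] = 2, a[39] = 4, a[40] = 3, a[41] = 2, a[42] = 2, a[43] = 0, a[44] = 4, a[45] = 6, a[46] = 3, a[47] = 6, a[48] = 1, a[49] = 3, a[50] = 3.
The sequence repeats with period 48.
(2772 - 1) mod 48 = 35, so a[2772] = a[36] = 5.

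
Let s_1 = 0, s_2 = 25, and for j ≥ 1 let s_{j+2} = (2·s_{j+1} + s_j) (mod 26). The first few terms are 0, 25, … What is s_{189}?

Computing terms: s_1 = 0, s_2 = 25, s_3 = 24, s_4 = 21, s_5 = 14, s_6 = 23, s_7 = 8, s_8 = 13, s_9 = 8, s_{10} = 3, s_{11} = 14, s_{12} = 5, s_{13} = 24, s_{14} = 1, s_{15} = 0, s_{16} = 1, s_{17} = 2, s_{18} = 5, s_{19} = 12, s_{20} = 3, s_{21} = 18, s_{22} = 13, s_{23} = 18, s_{24} = 23, s_{25} = 12, s_{26} = 21, s_{27} = 2, s_{28} = 25, s_{29} = 0, s_{30} = 25.
The sequence repeats with period 28.
So s_{189} = s_{1 + ((189-1) mod 28)} = s_{21} = 18.

18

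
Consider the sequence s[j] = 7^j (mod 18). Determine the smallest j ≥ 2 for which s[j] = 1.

We have s[1] = 7; s[2] = 13; s[3] = 1; s[4] = 7.
The sequence repeats with period 3.
The value 1 first appears (with j ≥ 2) at s[3].

3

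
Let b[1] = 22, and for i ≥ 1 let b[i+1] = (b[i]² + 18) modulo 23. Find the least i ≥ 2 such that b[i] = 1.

4

b[1] = 22, b[2] = 19, b[3] = 11, b[4] = 1, b[5] = 19.
Since b[5] = b[2] = 19, the sequence is eventually periodic: after a pre-period of length 1 it cycles with period 3.
The value 1 first appears (with i ≥ 2) at b[4].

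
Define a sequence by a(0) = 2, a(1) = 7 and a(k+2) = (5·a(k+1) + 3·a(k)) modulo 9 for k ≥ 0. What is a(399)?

1

Computing terms: a(0) = 2; a(1) = 7; a(2) = 5; a(3) = 1; a(4) = 2; a(5) = 4; a(6) = 8; a(7) = 7; a(8) = 5.
Since (a(7), a(8)) = (a(1), a(2)) = (7, 5) (two consecutive terms determine the rest), the sequence is eventually periodic: after a pre-period of length 1 it cycles with period 6.
For k ≥ 1, a(k) depends only on (k - 1) mod 6. (399 - 1) mod 6 = 2, so a(399) = a(3) = 1.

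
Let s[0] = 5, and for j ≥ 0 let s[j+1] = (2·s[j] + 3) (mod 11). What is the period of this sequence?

10

We have s[0] = 5,  s[1] = 2,  s[2] = 7,  s[3] = 6,  s[4] = 4,  s[5] = 0,  s[6] = 3,  s[7] = 9,  s[8] = 10,  s[9] = 1,  s[10] = 5.
The sequence repeats with period 10.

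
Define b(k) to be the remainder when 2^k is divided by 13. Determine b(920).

9

We have b(1) = 2,  b(2) = 4,  b(3) = 8,  b(4) = 3,  b(5) = 6,  b(6) = 12,  b(7) = 11,  b(8) = 9,  b(9) = 5,  b(10) = 10,  b(11) = 7,  b(12) = 1,  b(13) = 2.
Since b(13) = b(1) = 2, the sequence is periodic with period 12.
So b(920) = b(1 + ((920-1) mod 12)) = b(8) = 9.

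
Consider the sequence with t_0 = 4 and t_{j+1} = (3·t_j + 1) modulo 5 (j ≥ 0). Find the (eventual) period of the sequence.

t_0 = 4; t_1 = 3; t_2 = 0; t_3 = 1; t_4 = 4.
The sequence repeats with period 4.

4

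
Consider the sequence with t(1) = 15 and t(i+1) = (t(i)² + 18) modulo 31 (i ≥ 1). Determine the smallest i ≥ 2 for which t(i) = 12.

Listing terms: t(1) = 15,  t(2) = 26,  t(3) = 12,  t(4) = 7,  t(5) = 5,  t(6) = 12.
Since t(6) = t(3) = 12, the sequence is eventually periodic: after a pre-period of length 2 it cycles with period 3.
The value 12 first appears (with i ≥ 2) at t(3).

3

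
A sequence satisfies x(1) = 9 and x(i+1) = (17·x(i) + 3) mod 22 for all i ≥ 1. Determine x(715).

11

Listing terms: x(1) = 9,  x(2) = 2,  x(3) = 15,  x(4) = 16,  x(5) = 11,  x(6) = 14,  x(7) = 21,  x(8) = 8,  x(9) = 7,  x(10) = 12,  x(11) = 9.
The sequence repeats with period 10.
(715 - 1) mod 10 = 4, so x(715) = x(5) = 11.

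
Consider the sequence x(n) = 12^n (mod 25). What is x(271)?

13

Listing terms: x(1) = 12, x(2) = 19, x(3) = 3, x(4) = 11, x(5) = 7, x(6) = 9, x(7) = 8, x(8) = 21, x(9) = 2, x(10) = 24, x(11) = 13, x(12) = 6, x(13) = 22, x(14) = 14, x(15) = 18, x(16) = 16, x(17) = 17, x(18) = 4, x(19) = 23, x(20) = 1, x(21) = 12.
Since x(21) = x(1) = 12, the sequence is periodic with period 20.
(271 - 1) mod 20 = 10, so x(271) = x(11) = 13.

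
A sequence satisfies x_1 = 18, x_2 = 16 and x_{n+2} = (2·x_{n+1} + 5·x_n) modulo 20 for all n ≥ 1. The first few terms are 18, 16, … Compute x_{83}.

2

Listing terms: x_1 = 18,  x_2 = 16,  x_3 = 2,  x_4 = 4,  x_5 = 18,  x_6 = 16.
Since (x_5, x_6) = (x_1, x_2) = (18, 16) (two consecutive terms determine the rest), the sequence is periodic with period 4.
(83 - 1) mod 4 = 2, so x_{83} = x_3 = 2.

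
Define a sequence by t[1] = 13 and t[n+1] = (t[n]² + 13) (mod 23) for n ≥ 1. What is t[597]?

2

We have t[1] = 13,  t[2] = 21,  t[3] = 17,  t[4] = 3,  t[5] = 22,  t[6] = 14,  t[7] = 2,  t[8] = 17.
Since t[8] = t[3] = 17, the sequence is eventually periodic: after a pre-period of length 2 it cycles with period 5.
For n ≥ 3, t[n] depends only on (n - 3) mod 5. (597 - 3) mod 5 = 4, so t[597] = t[7] = 2.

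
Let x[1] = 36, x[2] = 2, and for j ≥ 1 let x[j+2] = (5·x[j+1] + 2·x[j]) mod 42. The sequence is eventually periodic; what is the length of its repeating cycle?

Listing terms: x[1] = 36; x[2] = 2; x[3] = 40; x[4] = 36; x[5] = 8; x[6] = 28; x[7] = 30; x[8] = 38; x[9] = 40; x[10] = 24; x[11] = 32; x[12] = 40; x[13] = 12; x[14] = 14; x[15] = 10; x[16] = 36; x[17] = 32; x[18] = 22; x[19] = 6; x[20] = 32; x[21] = 4; x[22] = 0; x[23] = 8; x[24] = 40; x[25] = 6; x[26] = 26; x[27] = 16; x[28] = 6; x[29] = 20; x[30] = 28; x[31] = 12; x[32] = 32; x[33] = 16; x[34] = 18; x[35] = 38; x[36] = 16; x[37] = 30; x[38] = 14; x[39] = 4; x[40] = 6; x[41] = 38; x[42] = 34; x[43] = 36; x[44] = 38; x[45] = 10; x[46] = 0; x[47] = 20; x[48] = 16; x[49] = 36; x[50] = 2.
The sequence repeats with period 48.

48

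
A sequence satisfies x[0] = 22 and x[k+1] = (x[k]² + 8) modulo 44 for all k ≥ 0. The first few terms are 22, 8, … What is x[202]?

8

Computing terms: x[0] = 22,  x[1] = 8,  x[2] = 28,  x[3] = 0,  x[4] = 8.
Since x[4] = x[1] = 8, the sequence is eventually periodic: after a pre-period of length 1 it cycles with period 3.
For k ≥ 1, x[k] depends only on (k - 1) mod 3. (202 - 1) mod 3 = 0, so x[202] = x[1] = 8.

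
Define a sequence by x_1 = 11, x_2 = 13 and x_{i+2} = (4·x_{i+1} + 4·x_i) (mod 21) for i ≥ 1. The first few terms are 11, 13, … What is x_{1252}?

16

We have x_1 = 11,  x_2 = 13,  x_3 = 12,  x_4 = 16,  x_5 = 7,  x_6 = 8,  x_7 = 18,  x_8 = 20,  x_9 = 5,  x_{10} = 16,  x_{11} = 0,  x_{12} = 1,  x_{13} = 4,  x_{14} = 20,  x_{15} = 12,  x_{16} = 2,  x_{17} = 14,  x_{18} = 1,  x_{19} = 18,  x_{20} = 13,  x_{21} = 19,  x_{22} = 2,  x_{23} = 0,  x_{24} = 8,  x_{25} = 11,  x_{26} = 13.
Since (x_{25}, x_{26}) = (x_1, x_2) = (11, 13) (two consecutive terms determine the rest), the sequence is periodic with period 24.
(1252 - 1) mod 24 = 3, so x_{1252} = x_4 = 16.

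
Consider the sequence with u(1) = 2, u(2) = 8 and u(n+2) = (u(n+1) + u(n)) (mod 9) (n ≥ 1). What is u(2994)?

8

Computing terms: u(1) = 2,  u(2) = 8,  u(3) = 1,  u(4) = 0,  u(5) = 1,  u(6) = 1,  u(7) = 2,  u(8) = 3,  u(9) = 5,  u(10) = 8,  u(11) = 4,  u(12) = 3,  u(13) = 7,  u(14) = 1,  u(15) = 8,  u(16) = 0,  u(17) = 8,  u(18) = 8,  u(19) = 7,  u(20) = 6,  u(21) = 4,  u(22) = 1,  u(23) = 5,  u(24) = 6,  u(25) = 2,  u(26) = 8.
Since (u(25), u(26)) = (u(1), u(2)) = (2, 8) (two consecutive terms determine the rest), the sequence is periodic with period 24.
(2994 - 1) mod 24 = 17, so u(2994) = u(18) = 8.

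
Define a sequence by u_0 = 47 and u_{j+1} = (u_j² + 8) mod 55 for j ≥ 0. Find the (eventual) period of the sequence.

Listing terms: u_0 = 47; u_1 = 17; u_2 = 22; u_3 = 52; u_4 = 17.
Since u_4 = u_1 = 17, the sequence is eventually periodic: after a pre-period of length 1 it cycles with period 3.

3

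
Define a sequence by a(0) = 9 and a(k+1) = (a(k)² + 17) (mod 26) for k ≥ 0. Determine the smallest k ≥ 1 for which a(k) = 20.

1

Computing terms: a(0) = 9,  a(1) = 20,  a(2) = 1,  a(3) = 18,  a(4) = 3,  a(5) = 0,  a(6) = 17,  a(7) = 20.
Since a(7) = a(1) = 20, the sequence is eventually periodic: after a pre-period of length 1 it cycles with period 6.
The value 20 first appears (with k ≥ 1) at a(1).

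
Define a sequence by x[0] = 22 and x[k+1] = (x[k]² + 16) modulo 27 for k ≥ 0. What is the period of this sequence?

x[0] = 22, x[1] = 14, x[2] = 23, x[3] = 5, x[4] = 14.
Since x[4] = x[1] = 14, the sequence is eventually periodic: after a pre-period of length 1 it cycles with period 3.

3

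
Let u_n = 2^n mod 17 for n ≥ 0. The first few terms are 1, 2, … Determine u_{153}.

2

Listing terms: u_0 = 1,  u_1 = 2,  u_2 = 4,  u_3 = 8,  u_4 = 16,  u_5 = 15,  u_6 = 13,  u_7 = 9,  u_8 = 1.
The sequence repeats with period 8.
(153 - 0) mod 8 = 1, so u_{153} = u_1 = 2.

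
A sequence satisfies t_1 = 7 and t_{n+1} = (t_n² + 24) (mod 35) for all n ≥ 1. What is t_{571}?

28

Computing terms: t_1 = 7; t_2 = 3; t_3 = 33; t_4 = 28; t_5 = 3.
Since t_5 = t_2 = 3, the sequence is eventually periodic: after a pre-period of length 1 it cycles with period 3.
For n ≥ 2, t_n depends only on (n - 2) mod 3. (571 - 2) mod 3 = 2, so t_{571} = t_4 = 28.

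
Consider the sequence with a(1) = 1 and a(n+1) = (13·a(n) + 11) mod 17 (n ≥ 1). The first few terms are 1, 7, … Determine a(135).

Computing terms: a(1) = 1, a(2) = 7, a(3) = 0, a(4) = 11, a(5) = 1.
The sequence repeats with period 4.
So a(135) = a(1 + ((135-1) mod 4)) = a(3) = 0.

0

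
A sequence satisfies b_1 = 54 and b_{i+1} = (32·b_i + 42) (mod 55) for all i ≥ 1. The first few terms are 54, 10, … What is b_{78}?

10

Computing terms: b_1 = 54, b_2 = 10, b_3 = 32, b_4 = 21, b_5 = 54.
Since b_5 = b_1 = 54, the sequence is periodic with period 4.
(78 - 1) mod 4 = 1, so b_{78} = b_2 = 10.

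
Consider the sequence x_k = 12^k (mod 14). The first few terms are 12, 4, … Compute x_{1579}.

12

x_1 = 12, x_2 = 4, x_3 = 6, x_4 = 2, x_5 = 10, x_6 = 8, x_7 = 12.
The sequence repeats with period 6.
So x_{1579} = x_{1 + ((1579-1) mod 6)} = x_1 = 12.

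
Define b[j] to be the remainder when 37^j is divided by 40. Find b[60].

Listing terms: b[1] = 37, b[2] = 9, b[3] = 13, b[4] = 1, b[5] = 37.
The sequence repeats with period 4.
So b[60] = b[1 + ((60-1) mod 4)] = b[4] = 1.

1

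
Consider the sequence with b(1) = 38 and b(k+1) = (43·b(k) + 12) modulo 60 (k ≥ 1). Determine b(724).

We have b(1) = 38,  b(2) = 26,  b(3) = 50,  b(4) = 2,  b(5) = 38.
Since b(5) = b(1) = 38, the sequence is periodic with period 4.
(724 - 1) mod 4 = 3, so b(724) = b(4) = 2.

2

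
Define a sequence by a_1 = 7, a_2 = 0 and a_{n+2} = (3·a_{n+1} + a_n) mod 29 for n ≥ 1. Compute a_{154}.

We have a_1 = 7, a_2 = 0, a_3 = 7, a_4 = 21, a_5 = 12, a_6 = 28, a_7 = 9, a_8 = 26, a_9 = 0, a_{10} = 26, a_{11} = 20, a_{12} = 28, a_{13} = 17, a_{14} = 21, a_{15} = 22, a_{16} = 0, a_{17} = 22, a_{18} = 8, a_{19} = 17, a_{20} = 1, a_{21} = 20, a_{22} = 3, a_{23} = 0, a_{24} = 3, a_{25} = 9, a_{26} = 1, a_{27} = 12, a_{28} = 8, a_{29} = 7, a_{30} = 0.
The sequence repeats with period 28.
(154 - 1) mod 28 = 13, so a_{154} = a_{14} = 21.

21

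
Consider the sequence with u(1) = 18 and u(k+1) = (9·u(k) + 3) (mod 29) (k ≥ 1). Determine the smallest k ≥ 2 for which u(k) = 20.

Computing terms: u(1) = 18,  u(2) = 20,  u(3) = 9,  u(4) = 26,  u(5) = 5,  u(6) = 19,  u(7) = 0,  u(8) = 3,  u(9) = 1,  u(10) = 12,  u(11) = 24,  u(12) = 16,  u(13) = 2,  u(14) = 21,  u(15) = 18.
Since u(15) = u(1) = 18, the sequence is periodic with period 14.
The value 20 first appears (with k ≥ 2) at u(2).

2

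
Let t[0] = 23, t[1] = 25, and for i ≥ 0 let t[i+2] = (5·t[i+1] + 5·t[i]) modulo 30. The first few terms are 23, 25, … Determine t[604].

25

Listing terms: t[0] = 23; t[1] = 25; t[2] = 0; t[3] = 5; t[4] = 25; t[5] = 0.
Since (t[4], t[5]) = (t[1], t[2]) = (25, 0) (two consecutive terms determine the rest), the sequence is eventually periodic: after a pre-period of length 1 it cycles with period 3.
For i ≥ 1, t[i] depends only on (i - 1) mod 3. (604 - 1) mod 3 = 0, so t[604] = t[1] = 25.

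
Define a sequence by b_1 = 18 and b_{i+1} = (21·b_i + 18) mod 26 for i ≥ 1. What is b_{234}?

b_1 = 18,  b_2 = 6,  b_3 = 14,  b_4 = 0,  b_5 = 18.
The sequence repeats with period 4.
(234 - 1) mod 4 = 1, so b_{234} = b_2 = 6.

6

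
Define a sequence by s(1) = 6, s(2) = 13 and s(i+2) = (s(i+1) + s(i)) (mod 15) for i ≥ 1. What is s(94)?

8

We have s(1) = 6,  s(2) = 13,  s(3) = 4,  s(4) = 2,  s(5) = 6,  s(6) = 8,  s(7) = 14,  s(8) = 7,  s(9) = 6,  s(10) = 13.
The sequence repeats with period 8.
So s(94) = s(1 + ((94-1) mod 8)) = s(6) = 8.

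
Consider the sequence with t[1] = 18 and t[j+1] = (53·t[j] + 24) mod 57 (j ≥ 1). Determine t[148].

15

t[1] = 18; t[2] = 9; t[3] = 45; t[4] = 15; t[5] = 21; t[6] = 54; t[7] = 36; t[8] = 51; t[9] = 48; t[10] = 3; t[11] = 12; t[12] = 33; t[13] = 6; t[14] = 0; t[15] = 24; t[16] = 42; t[17] = 27; t[18] = 30; t[19] = 18.
Since t[19] = t[1] = 18, the sequence is periodic with period 18.
(148 - 1) mod 18 = 3, so t[148] = t[4] = 15.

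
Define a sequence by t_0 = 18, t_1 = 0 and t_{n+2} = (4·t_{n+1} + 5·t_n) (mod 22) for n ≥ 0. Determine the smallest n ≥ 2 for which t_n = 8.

t_0 = 18, t_1 = 0, t_2 = 2, t_3 = 8, t_4 = 20, t_5 = 10, t_6 = 8, t_7 = 16, t_8 = 16, t_9 = 12, t_{10} = 18, t_{11} = 0.
The sequence repeats with period 10.
The value 8 first appears (with n ≥ 2) at t_3.

3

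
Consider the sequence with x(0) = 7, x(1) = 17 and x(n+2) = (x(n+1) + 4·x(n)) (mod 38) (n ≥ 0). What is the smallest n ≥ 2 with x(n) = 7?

2

We have x(0) = 7, x(1) = 17, x(2) = 7, x(3) = 37, x(4) = 27, x(5) = 23, x(6) = 17, x(7) = 33, x(8) = 25, x(9) = 5, x(10) = 29, x(11) = 11, x(12) = 13, x(13) = 19, x(14) = 33, x(15) = 33, x(16) = 13, x(17) = 31, x(18) = 7, x(19) = 17.
Since (x(18), x(19)) = (x(0), x(1)) = (7, 17) (two consecutive terms determine the rest), the sequence is periodic with period 18.
The value 7 first appears (with n ≥ 2) at x(2).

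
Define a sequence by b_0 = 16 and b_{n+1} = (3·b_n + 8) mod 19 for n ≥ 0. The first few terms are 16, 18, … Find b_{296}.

Listing terms: b_0 = 16,  b_1 = 18,  b_2 = 5,  b_3 = 4,  b_4 = 1,  b_5 = 11,  b_6 = 3,  b_7 = 17,  b_8 = 2,  b_9 = 14,  b_{10} = 12,  b_{11} = 6,  b_{12} = 7,  b_{13} = 10,  b_{14} = 0,  b_{15} = 8,  b_{16} = 13,  b_{17} = 9,  b_{18} = 16.
The sequence repeats with period 18.
So b_{296} = b_{0 + ((296-0) mod 18)} = b_8 = 2.

2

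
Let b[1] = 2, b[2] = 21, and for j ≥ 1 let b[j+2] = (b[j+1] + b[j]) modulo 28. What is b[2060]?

5

We have b[1] = 2; b[2] = 21; b[3] = 23; b[4] = 16; b[5] = 11; b[6] = 27; b[7] = 10; b[8] = 9; b[9] = 19; b[10] = 0; b[11] = 19; b[12] = 19; b[13] = 10; b[14] = 1; b[15] = 11; b[16] = 12; b[17] = 23; b[18] = 7; b[19] = 2; b[20] = 9; b[21] = 11; b[22] = 20; b[23] = 3; b[24] = 23; b[25] = 26; b[26] = 21; b[27] = 19; b[28] = 12; b[29] = 3; b[30] = 15; b[31] = 18; b[32] = 5; b[33] = 23; b[34] = 0; b[35] = 23; b[36] = 23; b[37] = 18; b[38] = 13; b[39] = 3; b[40] = 16; b[41] = 19; b[42] = 7; b[43] = 26; b[44] = 5; b[45] = 3; b[46] = 8; b[47] = 11; b[48] = 19; b[49] = 2; b[50] = 21.
The sequence repeats with period 48.
So b[2060] = b[1 + ((2060-1) mod 48)] = b[44] = 5.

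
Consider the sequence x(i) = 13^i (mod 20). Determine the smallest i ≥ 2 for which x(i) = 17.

Listing terms: x(1) = 13; x(2) = 9; x(3) = 17; x(4) = 1; x(5) = 13.
The sequence repeats with period 4.
The value 17 first appears (with i ≥ 2) at x(3).

3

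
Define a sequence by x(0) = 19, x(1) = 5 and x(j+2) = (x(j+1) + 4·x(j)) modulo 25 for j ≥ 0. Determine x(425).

4

We have x(0) = 19; x(1) = 5; x(2) = 6; x(3) = 1; x(4) = 0; x(5) = 4; x(6) = 4; x(7) = 20; x(8) = 11; x(9) = 16; x(10) = 10; x(11) = 24; x(12) = 14; x(13) = 10; x(14) = 16; x(15) = 6; x(16) = 20; x(17) = 19; x(18) = 24; x(19) = 0; x(20) = 21; x(21) = 21; x(22) = 5; x(23) = 14; x(24) = 9; x(25) = 15; x(26) = 1; x(27) = 11; x(28) = 15; x(29) = 9; x(30) = 19; x(31) = 5.
Since (x(30), x(31)) = (x(0), x(1)) = (19, 5) (two consecutive terms determine the rest), the sequence is periodic with period 30.
So x(425) = x(0 + ((425-0) mod 30)) = x(5) = 4.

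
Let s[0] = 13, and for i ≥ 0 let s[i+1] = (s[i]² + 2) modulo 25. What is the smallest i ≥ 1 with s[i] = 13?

Listing terms: s[0] = 13; s[1] = 21; s[2] = 18; s[3] = 1; s[4] = 3; s[5] = 11; s[6] = 23; s[7] = 6; s[8] = 13.
Since s[8] = s[0] = 13, the sequence is periodic with period 8.
The value 13 next appears (with i ≥ 1) at s[8].

8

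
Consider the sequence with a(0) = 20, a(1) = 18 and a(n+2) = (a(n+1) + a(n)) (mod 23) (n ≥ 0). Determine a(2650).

a(0) = 20; a(1) = 18; a(2) = 15; a(3) = 10; a(4) = 2; a(5) = 12; a(6) = 14; a(7) = 3; a(8) = 17; a(9) = 20; a(10) = 14; a(11) = 11; a(12) = 2; a(13) = 13; a(14) = 15; a(15) = 5; a(16) = 20; a(17) = 2; a(18) = 22; a(19) = 1; a(20) = 0; a(21) = 1; a(22) = 1; a(23) = 2; a(24) = 3; a(25) = 5; a(26) = 8; a(27) = 13; a(28) = 21; a(29) = 11; a(30) = 9; a(31) = 20; a(32) = 6; a(33) = 3; a(34) = 9; a(35) = 12; a(36) = 21; a(37) = 10; a(38) = 8; a(39) = 18; a(40) = 3; a(41) = 21; a(42) = 1; a(43) = 22; a(44) = 0; a(45) = 22; a(46) = 22; a(47) = 21; a(48) = 20; a(49) = 18.
The sequence repeats with period 48.
(2650 - 0) mod 48 = 10, so a(2650) = a(10) = 14.

14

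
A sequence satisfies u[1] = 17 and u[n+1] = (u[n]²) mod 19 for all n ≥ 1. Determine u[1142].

4

We have u[1] = 17,  u[2] = 4,  u[3] = 16,  u[4] = 9,  u[5] = 5,  u[6] = 6,  u[7] = 17.
The sequence repeats with period 6.
(1142 - 1) mod 6 = 1, so u[1142] = u[2] = 4.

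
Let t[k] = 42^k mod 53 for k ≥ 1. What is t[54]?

15

Listing terms: t[1] = 42; t[2] = 15; t[3] = 47; t[4] = 13; t[5] = 16; t[6] = 36; t[7] = 28; t[8] = 10; t[9] = 49; t[10] = 44; t[11] = 46; t[12] = 24; t[13] = 1; t[14] = 42.
The sequence repeats with period 13.
(54 - 1) mod 13 = 1, so t[54] = t[2] = 15.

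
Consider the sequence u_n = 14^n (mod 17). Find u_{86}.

15

u_1 = 14,  u_2 = 9,  u_3 = 7,  u_4 = 13,  u_5 = 12,  u_6 = 15,  u_7 = 6,  u_8 = 16,  u_9 = 3,  u_{10} = 8,  u_{11} = 10,  u_{12} = 4,  u_{13} = 5,  u_{14} = 2,  u_{15} = 11,  u_{16} = 1,  u_{17} = 14.
Since u_{17} = u_1 = 14, the sequence is periodic with period 16.
(86 - 1) mod 16 = 5, so u_{86} = u_6 = 15.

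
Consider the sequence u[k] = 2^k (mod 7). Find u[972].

1

We have u[1] = 2, u[2] = 4, u[3] = 1, u[4] = 2.
Since u[4] = u[1] = 2, the sequence is periodic with period 3.
So u[972] = u[1 + ((972-1) mod 3)] = u[3] = 1.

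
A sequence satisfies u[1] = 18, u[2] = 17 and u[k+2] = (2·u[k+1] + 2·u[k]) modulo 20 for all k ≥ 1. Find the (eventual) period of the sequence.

Computing terms: u[1] = 18, u[2] = 17, u[3] = 10, u[4] = 14, u[5] = 8, u[6] = 4, u[7] = 4, u[8] = 16, u[9] = 0, u[10] = 12, u[11] = 4, u[12] = 12, u[13] = 12, u[14] = 8, u[15] = 0, u[16] = 16, u[17] = 12, u[18] = 16, u[19] = 16, u[20] = 4, u[21] = 0, u[22] = 8, u[23] = 16, u[24] = 8, u[25] = 8, u[26] = 12, u[27] = 0, u[28] = 4, u[29] = 8, u[30] = 4.
Since (u[29], u[30]) = (u[5], u[6]) = (8, 4) (two consecutive terms determine the rest), the sequence is eventually periodic: after a pre-period of length 4 it cycles with period 24.

24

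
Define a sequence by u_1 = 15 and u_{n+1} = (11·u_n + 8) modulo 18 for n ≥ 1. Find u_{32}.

11

We have u_1 = 15,  u_2 = 11,  u_3 = 3,  u_4 = 5,  u_5 = 9,  u_6 = 17,  u_7 = 15.
Since u_7 = u_1 = 15, the sequence is periodic with period 6.
So u_{32} = u_{1 + ((32-1) mod 6)} = u_2 = 11.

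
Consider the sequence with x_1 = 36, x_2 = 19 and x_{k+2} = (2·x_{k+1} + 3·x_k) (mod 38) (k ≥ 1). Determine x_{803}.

0

Listing terms: x_1 = 36, x_2 = 19, x_3 = 32, x_4 = 7, x_5 = 34, x_6 = 13, x_7 = 14, x_8 = 29, x_9 = 24, x_{10} = 21, x_{11} = 0, x_{12} = 25, x_{13} = 12, x_{14} = 23, x_{15} = 6, x_{16} = 5, x_{17} = 28, x_{18} = 33, x_{19} = 36, x_{20} = 19.
The sequence repeats with period 18.
So x_{803} = x_{1 + ((803-1) mod 18)} = x_{11} = 0.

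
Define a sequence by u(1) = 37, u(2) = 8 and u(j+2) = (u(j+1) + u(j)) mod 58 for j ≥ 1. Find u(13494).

21

u(1) = 37, u(2) = 8, u(3) = 45, u(4) = 53, u(5) = 40, u(6) = 35, u(7) = 17, u(8) = 52, u(9) = 11, u(10) = 5, u(11) = 16, u(12) = 21, u(13) = 37, u(14) = 0, u(15) = 37, u(16) = 37, u(17) = 16, u(18) = 53, u(19) = 11, u(20) = 6, u(21) = 17, u(22) = 23, u(23) = 40, u(24) = 5, u(25) = 45, u(26) = 50, u(27) = 37, u(28) = 29, u(29) = 8, u(30) = 37, u(31) = 45, u(32) = 24, u(33) = 11, u(34) = 35, u(35) = 46, u(36) = 23, u(37) = 11, u(38) = 34, u(39) = 45, u(40) = 21, u(41) = 8, u(42) = 29, u(43) = 37, u(44) = 8.
The sequence repeats with period 42.
So u(13494) = u(1 + ((13494-1) mod 42)) = u(12) = 21.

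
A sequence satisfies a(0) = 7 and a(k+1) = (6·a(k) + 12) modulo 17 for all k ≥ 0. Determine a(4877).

10

Listing terms: a(0) = 7,  a(1) = 3,  a(2) = 13,  a(3) = 5,  a(4) = 8,  a(5) = 9,  a(6) = 15,  a(7) = 0,  a(8) = 12,  a(9) = 16,  a(10) = 6,  a(11) = 14,  a(12) = 11,  a(13) = 10,  a(14) = 4,  a(15) = 2,  a(16) = 7.
Since a(16) = a(0) = 7, the sequence is periodic with period 16.
(4877 - 0) mod 16 = 13, so a(4877) = a(13) = 10.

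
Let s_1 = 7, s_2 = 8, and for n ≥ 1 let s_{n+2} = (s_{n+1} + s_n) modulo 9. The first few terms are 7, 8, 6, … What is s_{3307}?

0

s_1 = 7; s_2 = 8; s_3 = 6; s_4 = 5; s_5 = 2; s_6 = 7; s_7 = 0; s_8 = 7; s_9 = 7; s_{10} = 5; s_{11} = 3; s_{12} = 8; s_{13} = 2; s_{14} = 1; s_{15} = 3; s_{16} = 4; s_{17} = 7; s_{18} = 2; s_{19} = 0; s_{20} = 2; s_{21} = 2; s_{22} = 4; s_{23} = 6; s_{24} = 1; s_{25} = 7; s_{26} = 8.
The sequence repeats with period 24.
So s_{3307} = s_{1 + ((3307-1) mod 24)} = s_{19} = 0.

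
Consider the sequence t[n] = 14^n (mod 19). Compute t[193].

t[0] = 1,  t[1] = 14,  t[2] = 6,  t[3] = 8,  t[4] = 17,  t[5] = 10,  t[6] = 7,  t[7] = 3,  t[8] = 4,  t[9] = 18,  t[10] = 5,  t[11] = 13,  t[12] = 11,  t[13] = 2,  t[14] = 9,  t[15] = 12,  t[16] = 16,  t[17] = 15,  t[18] = 1.
The sequence repeats with period 18.
(193 - 0) mod 18 = 13, so t[193] = t[13] = 2.

2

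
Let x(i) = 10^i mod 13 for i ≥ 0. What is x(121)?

10

We have x(0) = 1; x(1) = 10; x(2) = 9; x(3) = 12; x(4) = 3; x(5) = 4; x(6) = 1.
The sequence repeats with period 6.
So x(121) = x(0 + ((121-0) mod 6)) = x(1) = 10.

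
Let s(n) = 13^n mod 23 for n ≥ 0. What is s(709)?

Listing terms: s(0) = 1; s(1) = 13; s(2) = 8; s(3) = 12; s(4) = 18; s(5) = 4; s(6) = 6; s(7) = 9; s(8) = 2; s(9) = 3; s(10) = 16; s(11) = 1.
Since s(11) = s(0) = 1, the sequence is periodic with period 11.
(709 - 0) mod 11 = 5, so s(709) = s(5) = 4.

4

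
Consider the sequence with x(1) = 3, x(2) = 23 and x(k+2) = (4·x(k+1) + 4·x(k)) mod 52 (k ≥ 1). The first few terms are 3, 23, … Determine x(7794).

Computing terms: x(1) = 3; x(2) = 23; x(3) = 0; x(4) = 40; x(5) = 4; x(6) = 20; x(7) = 44; x(8) = 48; x(9) = 4; x(10) = 0; x(11) = 16; x(12) = 12; x(13) = 8; x(14) = 28; x(15) = 40; x(16) = 12; x(17) = 0; x(18) = 48; x(19) = 36; x(20) = 24; x(21) = 32; x(22) = 16; x(23) = 36; x(24) = 0; x(25) = 40.
Since (x(24), x(25)) = (x(3), x(4)) = (0, 40) (two consecutive terms determine the rest), the sequence is eventually periodic: after a pre-period of length 2 it cycles with period 21.
For k ≥ 3, x(k) depends only on (k - 3) mod 21. (7794 - 3) mod 21 = 0, so x(7794) = x(3) = 0.

0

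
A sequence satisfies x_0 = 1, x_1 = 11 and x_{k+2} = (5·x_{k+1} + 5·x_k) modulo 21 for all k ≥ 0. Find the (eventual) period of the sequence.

24

We have x_0 = 1,  x_1 = 11,  x_2 = 18,  x_3 = 19,  x_4 = 17,  x_5 = 12,  x_6 = 19,  x_7 = 8,  x_8 = 9,  x_9 = 1,  x_{10} = 8,  x_{11} = 3,  x_{12} = 13,  x_{13} = 17,  x_{14} = 3,  x_{15} = 16,  x_{16} = 11,  x_{17} = 9,  x_{18} = 16,  x_{19} = 20,  x_{20} = 12,  x_{21} = 13,  x_{22} = 20,  x_{23} = 18,  x_{24} = 1,  x_{25} = 11.
The sequence repeats with period 24.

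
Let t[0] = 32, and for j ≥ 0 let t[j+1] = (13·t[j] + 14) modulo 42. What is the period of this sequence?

t[0] = 32, t[1] = 10, t[2] = 18, t[3] = 38, t[4] = 4, t[5] = 24, t[6] = 32.
The sequence repeats with period 6.

6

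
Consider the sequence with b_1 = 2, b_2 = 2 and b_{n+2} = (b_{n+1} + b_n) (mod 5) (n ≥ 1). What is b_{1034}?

4

b_1 = 2,  b_2 = 2,  b_3 = 4,  b_4 = 1,  b_5 = 0,  b_6 = 1,  b_7 = 1,  b_8 = 2,  b_9 = 3,  b_{10} = 0,  b_{11} = 3,  b_{12} = 3,  b_{13} = 1,  b_{14} = 4,  b_{15} = 0,  b_{16} = 4,  b_{17} = 4,  b_{18} = 3,  b_{19} = 2,  b_{20} = 0,  b_{21} = 2,  b_{22} = 2.
Since (b_{21}, b_{22}) = (b_1, b_2) = (2, 2) (two consecutive terms determine the rest), the sequence is periodic with period 20.
(1034 - 1) mod 20 = 13, so b_{1034} = b_{14} = 4.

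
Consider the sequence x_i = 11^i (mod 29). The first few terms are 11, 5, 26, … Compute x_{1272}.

23

Listing terms: x_1 = 11,  x_2 = 5,  x_3 = 26,  x_4 = 25,  x_5 = 14,  x_6 = 9,  x_7 = 12,  x_8 = 16,  x_9 = 2,  x_{10} = 22,  x_{11} = 10,  x_{12} = 23,  x_{13} = 21,  x_{14} = 28,  x_{15} = 18,  x_{16} = 24,  x_{17} = 3,  x_{18} = 4,  x_{19} = 15,  x_{20} = 20,  x_{21} = 17,  x_{22} = 13,  x_{23} = 27,  x_{24} = 7,  x_{25} = 19,  x_{26} = 6,  x_{27} = 8,  x_{28} = 1,  x_{29} = 11.
Since x_{29} = x_1 = 11, the sequence is periodic with period 28.
So x_{1272} = x_{1 + ((1272-1) mod 28)} = x_{12} = 23.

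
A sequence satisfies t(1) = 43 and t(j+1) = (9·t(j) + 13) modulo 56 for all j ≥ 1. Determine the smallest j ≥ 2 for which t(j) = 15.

We have t(1) = 43,  t(2) = 8,  t(3) = 29,  t(4) = 50,  t(5) = 15,  t(6) = 36,  t(7) = 1,  t(8) = 22,  t(9) = 43.
Since t(9) = t(1) = 43, the sequence is periodic with period 8.
The value 15 first appears (with j ≥ 2) at t(5).

5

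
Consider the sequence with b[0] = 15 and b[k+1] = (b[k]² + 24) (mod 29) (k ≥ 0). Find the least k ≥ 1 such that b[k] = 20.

9

Listing terms: b[0] = 15; b[1] = 17; b[2] = 23; b[3] = 2; b[4] = 28; b[5] = 25; b[6] = 11; b[7] = 0; b[8] = 24; b[9] = 20; b[10] = 18; b[11] = 0.
Since b[11] = b[7] = 0, the sequence is eventually periodic: after a pre-period of length 7 it cycles with period 4.
The value 20 first appears (with k ≥ 1) at b[9].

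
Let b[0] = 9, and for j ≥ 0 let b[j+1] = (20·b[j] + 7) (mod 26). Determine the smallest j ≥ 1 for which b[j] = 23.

7

Listing terms: b[0] = 9, b[1] = 5, b[2] = 3, b[3] = 15, b[4] = 21, b[5] = 11, b[6] = 19, b[7] = 23, b[8] = 25, b[9] = 13, b[10] = 7, b[11] = 17, b[12] = 9.
The sequence repeats with period 12.
The value 23 first appears (with j ≥ 1) at b[7].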